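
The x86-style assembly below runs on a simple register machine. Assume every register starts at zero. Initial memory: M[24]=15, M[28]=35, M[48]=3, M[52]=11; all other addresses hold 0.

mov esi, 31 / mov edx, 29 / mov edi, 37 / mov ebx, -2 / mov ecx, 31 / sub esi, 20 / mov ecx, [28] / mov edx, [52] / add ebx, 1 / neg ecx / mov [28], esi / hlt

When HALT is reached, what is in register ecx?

esi=31
edx=29
edi=37
ebx=-2
ecx=31
esi=31-20=11
ecx=M[28]=35
edx=M[52]=11
ebx=(-2)+1=-1
ecx=-(35)=-35
mov [28], esi → M[28]=11
halt.

-35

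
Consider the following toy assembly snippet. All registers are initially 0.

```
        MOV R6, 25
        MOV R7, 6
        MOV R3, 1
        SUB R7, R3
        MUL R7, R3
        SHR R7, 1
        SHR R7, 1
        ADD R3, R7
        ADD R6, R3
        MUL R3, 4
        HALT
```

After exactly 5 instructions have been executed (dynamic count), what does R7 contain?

R6=25
R7=6
R3=1
R7=6-1=5
R7=5*1=5
After step 5: R7 = 5.

5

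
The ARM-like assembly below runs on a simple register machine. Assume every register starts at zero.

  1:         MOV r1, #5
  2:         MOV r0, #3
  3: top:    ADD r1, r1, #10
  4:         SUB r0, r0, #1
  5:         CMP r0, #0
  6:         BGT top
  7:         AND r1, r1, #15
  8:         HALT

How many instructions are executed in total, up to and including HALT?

r1=5
r0=3
r1=5+10=15
r0=3-1=2
CMP r0, #0  (cmp 2,0)
BGT top: taken
r1=15+10=25
r0=2-1=1
CMP r0, #0  (cmp 1,0)
BGT top: taken
r1=25+10=35
r0=1-1=0
CMP r0, #0  (cmp 0,0)
BGT top: not taken
r1=35&15=3
halt.
Total executed instructions: 16.

16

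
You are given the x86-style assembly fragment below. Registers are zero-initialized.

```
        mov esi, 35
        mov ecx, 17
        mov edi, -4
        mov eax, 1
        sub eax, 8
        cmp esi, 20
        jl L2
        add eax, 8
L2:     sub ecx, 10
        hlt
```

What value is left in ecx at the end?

7

mov esi, 35 → esi=35
mov ecx, 17 → ecx=17
mov edi, -4 → edi=-4
mov eax, 1 → eax=1
sub eax, 8 → eax=1-8=-7
cmp esi, 20  (cmp 35,20)
jl L2: not taken
add eax, 8 → eax=(-7)+8=1
sub ecx, 10 → ecx=17-10=7
halt.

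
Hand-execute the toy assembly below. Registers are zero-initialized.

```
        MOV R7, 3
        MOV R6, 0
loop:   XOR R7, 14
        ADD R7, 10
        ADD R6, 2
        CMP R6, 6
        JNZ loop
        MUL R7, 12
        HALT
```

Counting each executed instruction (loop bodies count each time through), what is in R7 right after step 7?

23

MOV R7, 3 → R7=3
MOV R6, 0 → R6=0
XOR R7, 14 → R7=3^14=13
ADD R7, 10 → R7=13+10=23
ADD R6, 2 → R6=0+2=2
CMP R6, 6  (cmp 2,6)
JNZ loop: taken
After step 7: R7 = 23.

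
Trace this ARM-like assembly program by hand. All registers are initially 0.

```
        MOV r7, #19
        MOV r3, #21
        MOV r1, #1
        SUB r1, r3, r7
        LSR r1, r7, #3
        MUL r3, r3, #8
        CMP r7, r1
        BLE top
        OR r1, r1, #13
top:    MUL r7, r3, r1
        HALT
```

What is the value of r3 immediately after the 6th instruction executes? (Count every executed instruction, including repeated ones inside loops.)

r7=19
r3=21
r1=1
r1=21-19=2
r1=19>>3=2
r3=21*8=168
After step 6: r3 = 168.

168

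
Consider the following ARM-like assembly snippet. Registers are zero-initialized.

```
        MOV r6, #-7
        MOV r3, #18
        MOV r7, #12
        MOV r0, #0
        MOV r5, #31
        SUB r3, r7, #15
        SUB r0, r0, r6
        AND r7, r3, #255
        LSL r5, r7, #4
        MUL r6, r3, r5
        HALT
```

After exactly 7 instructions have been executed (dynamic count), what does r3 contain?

-3

r6=-7
r3=18
r7=12
r0=0
r5=31
r3=12-15=-3
r0=0-(-7)=7
After step 7: r3 = -3.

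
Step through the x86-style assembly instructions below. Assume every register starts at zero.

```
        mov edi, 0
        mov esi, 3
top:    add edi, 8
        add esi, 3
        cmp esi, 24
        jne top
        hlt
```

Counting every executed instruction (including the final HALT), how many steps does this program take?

edi=0
esi=3
edi=0+8=8
esi=3+3=6
cmp esi, 24  (cmp 6,24)
jne top: taken
edi=8+8=16
esi=6+3=9
cmp esi, 24  (cmp 9,24)
jne top: taken
edi=16+8=24
esi=9+3=12
cmp esi, 24  (cmp 12,24)
jne top: taken
edi=24+8=32
esi=12+3=15
cmp esi, 24  (cmp 15,24)
jne top: taken
edi=32+8=40
esi=15+3=18
cmp esi, 24  (cmp 18,24)
jne top: taken
edi=40+8=48
esi=18+3=21
cmp esi, 24  (cmp 21,24)
jne top: taken
edi=48+8=56
esi=21+3=24
cmp esi, 24  (cmp 24,24)
jne top: not taken
halt.
Total executed instructions: 31.

31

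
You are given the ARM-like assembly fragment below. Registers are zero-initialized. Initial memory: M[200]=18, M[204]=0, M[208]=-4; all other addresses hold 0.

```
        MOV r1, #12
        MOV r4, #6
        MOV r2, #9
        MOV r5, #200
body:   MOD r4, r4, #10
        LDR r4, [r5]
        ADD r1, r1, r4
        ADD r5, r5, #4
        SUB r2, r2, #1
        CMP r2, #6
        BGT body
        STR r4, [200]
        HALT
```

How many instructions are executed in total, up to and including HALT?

MOV r1, #12 → r1=12
MOV r4, #6 → r4=6
MOV r2, #9 → r2=9
MOV r5, #200 → r5=200
MOD r4, r4, #10 → r4=6%10=6
LDR r4, [r5] → r4=M[200]=18
ADD r1, r1, r4 → r1=12+18=30
ADD r5, r5, #4 → r5=200+4=204
SUB r2, r2, #1 → r2=9-1=8
CMP r2, #6  (cmp 8,6)
BGT body: taken
MOD r4, r4, #10 → r4=18%10=8
LDR r4, [r5] → r4=M[204]=0
ADD r1, r1, r4 → r1=30+0=30
ADD r5, r5, #4 → r5=204+4=208
SUB r2, r2, #1 → r2=8-1=7
CMP r2, #6  (cmp 7,6)
BGT body: taken
MOD r4, r4, #10 → r4=0%10=0
LDR r4, [r5] → r4=M[208]=-4
ADD r1, r1, r4 → r1=30+(-4)=26
ADD r5, r5, #4 → r5=208+4=212
SUB r2, r2, #1 → r2=7-1=6
CMP r2, #6  (cmp 6,6)
BGT body: not taken
STR r4, [200] → M[200]=-4
halt.
Total executed instructions: 27.

27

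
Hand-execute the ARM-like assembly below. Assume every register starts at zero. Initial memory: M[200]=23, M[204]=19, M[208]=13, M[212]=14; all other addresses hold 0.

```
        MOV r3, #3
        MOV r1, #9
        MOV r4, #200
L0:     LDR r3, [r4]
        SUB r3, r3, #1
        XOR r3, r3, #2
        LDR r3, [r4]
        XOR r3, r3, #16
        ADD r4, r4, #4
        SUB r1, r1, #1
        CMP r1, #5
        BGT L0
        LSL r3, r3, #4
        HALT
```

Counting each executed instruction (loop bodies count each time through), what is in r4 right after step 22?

208

r3=3
r1=9
r4=200
r3=M[200]=23
r3=23-1=22
r3=22^2=20
r3=M[200]=23
r3=23^16=7
r4=200+4=204
r1=9-1=8
CMP r1, #5  (cmp 8,5)
BGT L0: taken
r3=M[204]=19
r3=19-1=18
r3=18^2=16
r3=M[204]=19
r3=19^16=3
r4=204+4=208
r1=8-1=7
CMP r1, #5  (cmp 7,5)
BGT L0: taken
r3=M[208]=13
After step 22: r4 = 208.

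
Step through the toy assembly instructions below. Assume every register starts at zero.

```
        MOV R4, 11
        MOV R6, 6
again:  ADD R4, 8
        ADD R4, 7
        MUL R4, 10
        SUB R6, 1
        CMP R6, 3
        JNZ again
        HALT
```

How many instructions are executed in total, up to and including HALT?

21

after MOV R4, 11: R4=11
after MOV R6, 6: R6=6
after ADD R4, 8: R4=11+8=19
after ADD R4, 7: R4=19+7=26
after MUL R4, 10: R4=26*10=260
after SUB R6, 1: R6=6-1=5
CMP R6, 3  (cmp 5,3)
JNZ again: taken
after ADD R4, 8: R4=260+8=268
after ADD R4, 7: R4=268+7=275
after MUL R4, 10: R4=275*10=2750
after SUB R6, 1: R6=5-1=4
CMP R6, 3  (cmp 4,3)
JNZ again: taken
after ADD R4, 8: R4=2750+8=2758
after ADD R4, 7: R4=2758+7=2765
after MUL R4, 10: R4=2765*10=27650
after SUB R6, 1: R6=4-1=3
CMP R6, 3  (cmp 3,3)
JNZ again: not taken
halt.
Total executed instructions: 21.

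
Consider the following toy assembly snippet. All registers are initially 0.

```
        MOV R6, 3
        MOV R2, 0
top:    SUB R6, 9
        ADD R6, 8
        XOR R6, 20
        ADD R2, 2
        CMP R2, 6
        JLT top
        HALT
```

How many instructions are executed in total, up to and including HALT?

21

R6=3
R2=0
R6=3-9=-6
R6=(-6)+8=2
R6=2^20=22
R2=0+2=2
CMP R2, 6  (cmp 2,6)
JLT top: taken
R6=22-9=13
R6=13+8=21
R6=21^20=1
R2=2+2=4
CMP R2, 6  (cmp 4,6)
JLT top: taken
R6=1-9=-8
R6=(-8)+8=0
R6=0^20=20
R2=4+2=6
CMP R2, 6  (cmp 6,6)
JLT top: not taken
halt.
Total executed instructions: 21.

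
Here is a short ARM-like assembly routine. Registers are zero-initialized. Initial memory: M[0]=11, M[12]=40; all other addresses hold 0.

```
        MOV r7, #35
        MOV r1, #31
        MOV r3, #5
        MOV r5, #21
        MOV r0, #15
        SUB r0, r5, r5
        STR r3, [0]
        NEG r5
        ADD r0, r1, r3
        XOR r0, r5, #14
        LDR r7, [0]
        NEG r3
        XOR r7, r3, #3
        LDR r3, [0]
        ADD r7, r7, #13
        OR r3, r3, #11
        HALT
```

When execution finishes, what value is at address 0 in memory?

5

MOV r7, #35 → r7=35
MOV r1, #31 → r1=31
MOV r3, #5 → r3=5
MOV r5, #21 → r5=21
MOV r0, #15 → r0=15
SUB r0, r5, r5 → r0=21-21=0
STR r3, [0] → M[0]=5
NEG r5 → r5=-(21)=-21
ADD r0, r1, r3 → r0=31+5=36
XOR r0, r5, #14 → r0=(-21)^14=-27
LDR r7, [0] → r7=M[0]=5
NEG r3 → r3=-(5)=-5
XOR r7, r3, #3 → r7=(-5)^3=-8
LDR r3, [0] → r3=M[0]=5
ADD r7, r7, #13 → r7=(-8)+13=5
OR r3, r3, #11 → r3=5|11=15
halt.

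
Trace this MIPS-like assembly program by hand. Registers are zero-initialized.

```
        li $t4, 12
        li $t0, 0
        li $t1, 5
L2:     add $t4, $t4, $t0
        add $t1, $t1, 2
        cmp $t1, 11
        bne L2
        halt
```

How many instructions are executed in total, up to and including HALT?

li $t4, 12 → $t4=12
li $t0, 0 → $t0=0
li $t1, 5 → $t1=5
add $t4, $t4, $t0 → $t4=12+0=12
add $t1, $t1, 2 → $t1=5+2=7
cmp $t1, 11  (cmp 7,11)
bne L2: taken
add $t4, $t4, $t0 → $t4=12+0=12
add $t1, $t1, 2 → $t1=7+2=9
cmp $t1, 11  (cmp 9,11)
bne L2: taken
add $t4, $t4, $t0 → $t4=12+0=12
add $t1, $t1, 2 → $t1=9+2=11
cmp $t1, 11  (cmp 11,11)
bne L2: not taken
halt.
Total executed instructions: 16.

16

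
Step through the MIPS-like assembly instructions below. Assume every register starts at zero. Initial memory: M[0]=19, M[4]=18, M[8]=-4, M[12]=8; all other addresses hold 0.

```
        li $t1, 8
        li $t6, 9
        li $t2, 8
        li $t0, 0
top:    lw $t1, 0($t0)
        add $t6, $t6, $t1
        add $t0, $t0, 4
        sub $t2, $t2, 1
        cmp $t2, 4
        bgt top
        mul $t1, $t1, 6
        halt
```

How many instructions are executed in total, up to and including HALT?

$t1=8
$t6=9
$t2=8
$t0=0
$t1=M[0]=19
$t6=9+19=28
$t0=0+4=4
$t2=8-1=7
cmp $t2, 4  (cmp 7,4)
bgt top: taken
$t1=M[4]=18
$t6=28+18=46
$t0=4+4=8
$t2=7-1=6
cmp $t2, 4  (cmp 6,4)
bgt top: taken
$t1=M[8]=-4
$t6=46+(-4)=42
$t0=8+4=12
$t2=6-1=5
cmp $t2, 4  (cmp 5,4)
bgt top: taken
$t1=M[12]=8
$t6=42+8=50
$t0=12+4=16
$t2=5-1=4
cmp $t2, 4  (cmp 4,4)
bgt top: not taken
$t1=8*6=48
halt.
Total executed instructions: 30.

30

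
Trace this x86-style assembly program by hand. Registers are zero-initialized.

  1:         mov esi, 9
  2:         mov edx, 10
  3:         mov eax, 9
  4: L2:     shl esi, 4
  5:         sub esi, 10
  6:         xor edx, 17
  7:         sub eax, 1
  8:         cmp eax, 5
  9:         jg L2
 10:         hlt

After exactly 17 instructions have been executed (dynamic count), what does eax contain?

7

after mov esi, 9: esi=9
after mov edx, 10: edx=10
after mov eax, 9: eax=9
after shl esi, 4: esi=9<<4=144
after sub esi, 10: esi=144-10=134
after xor edx, 17: edx=10^17=27
after sub eax, 1: eax=9-1=8
cmp eax, 5  (cmp 8,5)
jg L2: taken
after shl esi, 4: esi=134<<4=2144
after sub esi, 10: esi=2144-10=2134
after xor edx, 17: edx=27^17=10
after sub eax, 1: eax=8-1=7
cmp eax, 5  (cmp 7,5)
jg L2: taken
after shl esi, 4: esi=2134<<4=34144
after sub esi, 10: esi=34144-10=34134
After step 17: eax = 7.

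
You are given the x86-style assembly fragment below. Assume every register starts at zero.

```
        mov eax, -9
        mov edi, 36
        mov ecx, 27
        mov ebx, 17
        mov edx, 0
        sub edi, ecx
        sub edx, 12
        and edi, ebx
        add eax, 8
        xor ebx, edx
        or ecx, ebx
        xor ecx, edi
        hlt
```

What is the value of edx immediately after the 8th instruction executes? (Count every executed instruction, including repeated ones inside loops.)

eax=-9
edi=36
ecx=27
ebx=17
edx=0
edi=36-27=9
edx=0-12=-12
edi=9&17=1
After step 8: edx = -12.

-12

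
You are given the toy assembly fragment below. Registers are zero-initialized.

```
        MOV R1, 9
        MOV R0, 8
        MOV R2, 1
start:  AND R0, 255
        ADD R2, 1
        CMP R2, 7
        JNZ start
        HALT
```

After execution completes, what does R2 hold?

R1=9
R0=8
R2=1
R0=8&255=8
R2=1+1=2
CMP R2, 7  (cmp 2,7)
JNZ start: taken
R0=8&255=8
R2=2+1=3
CMP R2, 7  (cmp 3,7)
JNZ start: taken
R0=8&255=8
R2=3+1=4
CMP R2, 7  (cmp 4,7)
JNZ start: taken
R0=8&255=8
R2=4+1=5
CMP R2, 7  (cmp 5,7)
JNZ start: taken
R0=8&255=8
R2=5+1=6
CMP R2, 7  (cmp 6,7)
JNZ start: taken
R0=8&255=8
R2=6+1=7
CMP R2, 7  (cmp 7,7)
JNZ start: not taken
halt.

7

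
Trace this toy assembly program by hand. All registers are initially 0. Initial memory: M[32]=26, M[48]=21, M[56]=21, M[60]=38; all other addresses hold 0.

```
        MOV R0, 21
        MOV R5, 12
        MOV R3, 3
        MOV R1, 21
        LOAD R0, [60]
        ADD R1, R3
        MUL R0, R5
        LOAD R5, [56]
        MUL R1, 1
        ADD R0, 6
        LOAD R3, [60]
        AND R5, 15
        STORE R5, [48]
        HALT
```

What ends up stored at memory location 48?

5

after MOV R0, 21: R0=21
after MOV R5, 12: R5=12
after MOV R3, 3: R3=3
after MOV R1, 21: R1=21
after LOAD R0, [60]: R0=M[60]=38
after ADD R1, R3: R1=21+3=24
after MUL R0, R5: R0=38*12=456
after LOAD R5, [56]: R5=M[56]=21
after MUL R1, 1: R1=24*1=24
after ADD R0, 6: R0=456+6=462
after LOAD R3, [60]: R3=M[60]=38
after AND R5, 15: R5=21&15=5
STORE R5, [48] → M[48]=5
halt.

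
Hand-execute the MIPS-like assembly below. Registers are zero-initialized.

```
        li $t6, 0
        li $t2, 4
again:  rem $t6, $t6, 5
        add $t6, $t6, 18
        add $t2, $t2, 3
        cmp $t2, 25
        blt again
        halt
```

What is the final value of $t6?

21

after li $t6, 0: $t6=0
after li $t2, 4: $t2=4
after rem $t6, $t6, 5: $t6=0%5=0
after add $t6, $t6, 18: $t6=0+18=18
after add $t2, $t2, 3: $t2=4+3=7
cmp $t2, 25  (cmp 7,25)
blt again: taken
after rem $t6, $t6, 5: $t6=18%5=3
after add $t6, $t6, 18: $t6=3+18=21
after add $t2, $t2, 3: $t2=7+3=10
cmp $t2, 25  (cmp 10,25)
blt again: taken
after rem $t6, $t6, 5: $t6=21%5=1
after add $t6, $t6, 18: $t6=1+18=19
after add $t2, $t2, 3: $t2=10+3=13
cmp $t2, 25  (cmp 13,25)
blt again: taken
after rem $t6, $t6, 5: $t6=19%5=4
after add $t6, $t6, 18: $t6=4+18=22
after add $t2, $t2, 3: $t2=13+3=16
cmp $t2, 25  (cmp 16,25)
blt again: taken
after rem $t6, $t6, 5: $t6=22%5=2
after add $t6, $t6, 18: $t6=2+18=20
after add $t2, $t2, 3: $t2=16+3=19
cmp $t2, 25  (cmp 19,25)
blt again: taken
after rem $t6, $t6, 5: $t6=20%5=0
after add $t6, $t6, 18: $t6=0+18=18
after add $t2, $t2, 3: $t2=19+3=22
cmp $t2, 25  (cmp 22,25)
blt again: taken
after rem $t6, $t6, 5: $t6=18%5=3
after add $t6, $t6, 18: $t6=3+18=21
after add $t2, $t2, 3: $t2=22+3=25
cmp $t2, 25  (cmp 25,25)
blt again: not taken
halt.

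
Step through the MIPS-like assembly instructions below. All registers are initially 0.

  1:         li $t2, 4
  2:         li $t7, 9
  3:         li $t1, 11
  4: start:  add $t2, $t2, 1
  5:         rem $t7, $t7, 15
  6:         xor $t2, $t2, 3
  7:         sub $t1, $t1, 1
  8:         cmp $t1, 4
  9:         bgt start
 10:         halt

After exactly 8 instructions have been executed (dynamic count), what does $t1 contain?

li $t2, 4 → $t2=4
li $t7, 9 → $t7=9
li $t1, 11 → $t1=11
add $t2, $t2, 1 → $t2=4+1=5
rem $t7, $t7, 15 → $t7=9%15=9
xor $t2, $t2, 3 → $t2=5^3=6
sub $t1, $t1, 1 → $t1=11-1=10
cmp $t1, 4  (cmp 10,4)
After step 8: $t1 = 10.

10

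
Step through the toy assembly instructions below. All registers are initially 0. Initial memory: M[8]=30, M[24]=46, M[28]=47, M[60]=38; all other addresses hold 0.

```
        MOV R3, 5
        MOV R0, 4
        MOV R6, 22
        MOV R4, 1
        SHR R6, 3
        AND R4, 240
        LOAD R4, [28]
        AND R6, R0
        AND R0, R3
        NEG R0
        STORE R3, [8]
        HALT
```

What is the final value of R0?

MOV R3, 5 → R3=5
MOV R0, 4 → R0=4
MOV R6, 22 → R6=22
MOV R4, 1 → R4=1
SHR R6, 3 → R6=22>>3=2
AND R4, 240 → R4=1&240=0
LOAD R4, [28] → R4=M[28]=47
AND R6, R0 → R6=2&4=0
AND R0, R3 → R0=4&5=4
NEG R0 → R0=-(4)=-4
STORE R3, [8] → M[8]=5
halt.

-4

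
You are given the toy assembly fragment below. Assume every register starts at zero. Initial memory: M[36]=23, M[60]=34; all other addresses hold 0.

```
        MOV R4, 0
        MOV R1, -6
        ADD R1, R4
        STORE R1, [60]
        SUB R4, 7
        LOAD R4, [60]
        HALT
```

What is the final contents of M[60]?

-6

R4=0
R1=-6
R1=(-6)+0=-6
STORE R1, [60] → M[60]=-6
R4=0-7=-7
R4=M[60]=-6
halt.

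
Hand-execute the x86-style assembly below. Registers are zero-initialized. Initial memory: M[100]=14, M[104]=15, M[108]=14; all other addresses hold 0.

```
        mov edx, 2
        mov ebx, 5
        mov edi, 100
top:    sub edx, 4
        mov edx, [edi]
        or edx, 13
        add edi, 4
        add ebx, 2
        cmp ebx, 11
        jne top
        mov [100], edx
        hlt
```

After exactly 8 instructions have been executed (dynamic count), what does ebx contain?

edx=2
ebx=5
edi=100
edx=2-4=-2
edx=M[100]=14
edx=14|13=15
edi=100+4=104
ebx=5+2=7
After step 8: ebx = 7.

7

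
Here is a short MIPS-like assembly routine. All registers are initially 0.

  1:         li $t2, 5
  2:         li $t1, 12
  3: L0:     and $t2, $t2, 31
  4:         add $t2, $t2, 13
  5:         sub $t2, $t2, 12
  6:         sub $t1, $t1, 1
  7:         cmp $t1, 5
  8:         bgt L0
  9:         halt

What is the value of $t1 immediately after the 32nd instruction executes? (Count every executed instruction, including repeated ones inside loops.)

li $t2, 5 → $t2=5
li $t1, 12 → $t1=12
and $t2, $t2, 31 → $t2=5&31=5
add $t2, $t2, 13 → $t2=5+13=18
sub $t2, $t2, 12 → $t2=18-12=6
sub $t1, $t1, 1 → $t1=12-1=11
cmp $t1, 5  (cmp 11,5)
bgt L0: taken
and $t2, $t2, 31 → $t2=6&31=6
add $t2, $t2, 13 → $t2=6+13=19
sub $t2, $t2, 12 → $t2=19-12=7
sub $t1, $t1, 1 → $t1=11-1=10
cmp $t1, 5  (cmp 10,5)
bgt L0: taken
and $t2, $t2, 31 → $t2=7&31=7
add $t2, $t2, 13 → $t2=7+13=20
sub $t2, $t2, 12 → $t2=20-12=8
sub $t1, $t1, 1 → $t1=10-1=9
cmp $t1, 5  (cmp 9,5)
bgt L0: taken
and $t2, $t2, 31 → $t2=8&31=8
add $t2, $t2, 13 → $t2=8+13=21
sub $t2, $t2, 12 → $t2=21-12=9
sub $t1, $t1, 1 → $t1=9-1=8
cmp $t1, 5  (cmp 8,5)
bgt L0: taken
and $t2, $t2, 31 → $t2=9&31=9
add $t2, $t2, 13 → $t2=9+13=22
sub $t2, $t2, 12 → $t2=22-12=10
sub $t1, $t1, 1 → $t1=8-1=7
cmp $t1, 5  (cmp 7,5)
bgt L0: taken
After step 32: $t1 = 7.

7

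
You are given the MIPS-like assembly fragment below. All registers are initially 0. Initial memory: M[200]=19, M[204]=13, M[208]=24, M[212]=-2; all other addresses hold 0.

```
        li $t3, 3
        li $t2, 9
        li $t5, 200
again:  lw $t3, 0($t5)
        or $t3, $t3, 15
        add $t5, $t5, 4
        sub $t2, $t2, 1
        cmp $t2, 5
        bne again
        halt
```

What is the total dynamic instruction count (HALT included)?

$t3=3
$t2=9
$t5=200
$t3=M[200]=19
$t3=19|15=31
$t5=200+4=204
$t2=9-1=8
cmp $t2, 5  (cmp 8,5)
bne again: taken
$t3=M[204]=13
$t3=13|15=15
$t5=204+4=208
$t2=8-1=7
cmp $t2, 5  (cmp 7,5)
bne again: taken
$t3=M[208]=24
$t3=24|15=31
$t5=208+4=212
$t2=7-1=6
cmp $t2, 5  (cmp 6,5)
bne again: taken
$t3=M[212]=-2
$t3=(-2)|15=-1
$t5=212+4=216
$t2=6-1=5
cmp $t2, 5  (cmp 5,5)
bne again: not taken
halt.
Total executed instructions: 28.

28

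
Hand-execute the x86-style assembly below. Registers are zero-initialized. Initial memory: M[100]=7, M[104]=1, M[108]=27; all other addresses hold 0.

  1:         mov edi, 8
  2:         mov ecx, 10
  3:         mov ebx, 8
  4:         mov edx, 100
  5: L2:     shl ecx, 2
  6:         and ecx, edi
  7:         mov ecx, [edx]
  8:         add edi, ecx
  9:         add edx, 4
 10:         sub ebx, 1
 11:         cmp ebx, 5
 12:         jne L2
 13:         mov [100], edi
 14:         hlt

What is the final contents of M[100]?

edi=8
ecx=10
ebx=8
edx=100
ecx=10<<2=40
ecx=40&8=8
ecx=M[100]=7
edi=8+7=15
edx=100+4=104
ebx=8-1=7
cmp ebx, 5  (cmp 7,5)
jne L2: taken
ecx=7<<2=28
ecx=28&15=12
ecx=M[104]=1
edi=15+1=16
edx=104+4=108
ebx=7-1=6
cmp ebx, 5  (cmp 6,5)
jne L2: taken
ecx=1<<2=4
ecx=4&16=0
ecx=M[108]=27
edi=16+27=43
edx=108+4=112
ebx=6-1=5
cmp ebx, 5  (cmp 5,5)
jne L2: not taken
mov [100], edi → M[100]=43
halt.

43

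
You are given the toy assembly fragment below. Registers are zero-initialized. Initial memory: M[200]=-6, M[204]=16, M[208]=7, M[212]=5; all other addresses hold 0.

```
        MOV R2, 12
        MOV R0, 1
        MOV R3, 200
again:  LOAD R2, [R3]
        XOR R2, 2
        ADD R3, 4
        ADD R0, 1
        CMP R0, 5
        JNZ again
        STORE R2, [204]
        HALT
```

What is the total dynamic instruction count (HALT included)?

29

MOV R2, 12 → R2=12
MOV R0, 1 → R0=1
MOV R3, 200 → R3=200
LOAD R2, [R3] → R2=M[200]=-6
XOR R2, 2 → R2=(-6)^2=-8
ADD R3, 4 → R3=200+4=204
ADD R0, 1 → R0=1+1=2
CMP R0, 5  (cmp 2,5)
JNZ again: taken
LOAD R2, [R3] → R2=M[204]=16
XOR R2, 2 → R2=16^2=18
ADD R3, 4 → R3=204+4=208
ADD R0, 1 → R0=2+1=3
CMP R0, 5  (cmp 3,5)
JNZ again: taken
LOAD R2, [R3] → R2=M[208]=7
XOR R2, 2 → R2=7^2=5
ADD R3, 4 → R3=208+4=212
ADD R0, 1 → R0=3+1=4
CMP R0, 5  (cmp 4,5)
JNZ again: taken
LOAD R2, [R3] → R2=M[212]=5
XOR R2, 2 → R2=5^2=7
ADD R3, 4 → R3=212+4=216
ADD R0, 1 → R0=4+1=5
CMP R0, 5  (cmp 5,5)
JNZ again: not taken
STORE R2, [204] → M[204]=7
halt.
Total executed instructions: 29.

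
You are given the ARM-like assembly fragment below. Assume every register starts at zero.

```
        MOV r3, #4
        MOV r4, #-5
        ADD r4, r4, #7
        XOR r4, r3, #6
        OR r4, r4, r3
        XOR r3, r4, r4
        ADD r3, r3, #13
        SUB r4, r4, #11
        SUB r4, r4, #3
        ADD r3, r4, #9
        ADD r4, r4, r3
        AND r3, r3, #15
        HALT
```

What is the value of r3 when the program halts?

r3=4
r4=-5
r4=(-5)+7=2
r4=4^6=2
r4=2|4=6
r3=6^6=0
r3=0+13=13
r4=6-11=-5
r4=(-5)-3=-8
r3=(-8)+9=1
r4=(-8)+1=-7
r3=1&15=1
halt.

1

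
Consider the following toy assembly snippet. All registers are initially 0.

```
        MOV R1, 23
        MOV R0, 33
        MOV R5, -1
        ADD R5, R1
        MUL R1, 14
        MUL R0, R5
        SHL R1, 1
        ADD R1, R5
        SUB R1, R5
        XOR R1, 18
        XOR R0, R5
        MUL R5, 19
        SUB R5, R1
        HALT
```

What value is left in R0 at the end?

704

MOV R1, 23 → R1=23
MOV R0, 33 → R0=33
MOV R5, -1 → R5=-1
ADD R5, R1 → R5=(-1)+23=22
MUL R1, 14 → R1=23*14=322
MUL R0, R5 → R0=33*22=726
SHL R1, 1 → R1=322<<1=644
ADD R1, R5 → R1=644+22=666
SUB R1, R5 → R1=666-22=644
XOR R1, 18 → R1=644^18=662
XOR R0, R5 → R0=726^22=704
MUL R5, 19 → R5=22*19=418
SUB R5, R1 → R5=418-662=-244
halt.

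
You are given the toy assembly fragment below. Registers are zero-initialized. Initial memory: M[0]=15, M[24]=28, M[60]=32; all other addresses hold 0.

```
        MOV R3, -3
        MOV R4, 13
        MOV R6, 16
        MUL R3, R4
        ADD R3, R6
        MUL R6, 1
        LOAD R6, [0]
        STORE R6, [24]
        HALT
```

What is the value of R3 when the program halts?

MOV R3, -3 → R3=-3
MOV R4, 13 → R4=13
MOV R6, 16 → R6=16
MUL R3, R4 → R3=(-3)*13=-39
ADD R3, R6 → R3=(-39)+16=-23
MUL R6, 1 → R6=16*1=16
LOAD R6, [0] → R6=M[0]=15
STORE R6, [24] → M[24]=15
halt.

-23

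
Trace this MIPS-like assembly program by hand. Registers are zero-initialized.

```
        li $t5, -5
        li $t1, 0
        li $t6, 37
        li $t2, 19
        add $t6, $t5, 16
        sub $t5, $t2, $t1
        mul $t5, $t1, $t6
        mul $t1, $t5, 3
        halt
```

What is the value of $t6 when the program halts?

$t5=-5
$t1=0
$t6=37
$t2=19
$t6=(-5)+16=11
$t5=19-0=19
$t5=0*11=0
$t1=0*3=0
halt.

11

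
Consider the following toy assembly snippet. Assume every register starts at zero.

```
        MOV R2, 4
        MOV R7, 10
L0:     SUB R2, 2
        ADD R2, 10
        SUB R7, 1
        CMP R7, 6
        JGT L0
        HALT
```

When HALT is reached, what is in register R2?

36

after MOV R2, 4: R2=4
after MOV R7, 10: R7=10
after SUB R2, 2: R2=4-2=2
after ADD R2, 10: R2=2+10=12
after SUB R7, 1: R7=10-1=9
CMP R7, 6  (cmp 9,6)
JGT L0: taken
after SUB R2, 2: R2=12-2=10
after ADD R2, 10: R2=10+10=20
after SUB R7, 1: R7=9-1=8
CMP R7, 6  (cmp 8,6)
JGT L0: taken
after SUB R2, 2: R2=20-2=18
after ADD R2, 10: R2=18+10=28
after SUB R7, 1: R7=8-1=7
CMP R7, 6  (cmp 7,6)
JGT L0: taken
after SUB R2, 2: R2=28-2=26
after ADD R2, 10: R2=26+10=36
after SUB R7, 1: R7=7-1=6
CMP R7, 6  (cmp 6,6)
JGT L0: not taken
halt.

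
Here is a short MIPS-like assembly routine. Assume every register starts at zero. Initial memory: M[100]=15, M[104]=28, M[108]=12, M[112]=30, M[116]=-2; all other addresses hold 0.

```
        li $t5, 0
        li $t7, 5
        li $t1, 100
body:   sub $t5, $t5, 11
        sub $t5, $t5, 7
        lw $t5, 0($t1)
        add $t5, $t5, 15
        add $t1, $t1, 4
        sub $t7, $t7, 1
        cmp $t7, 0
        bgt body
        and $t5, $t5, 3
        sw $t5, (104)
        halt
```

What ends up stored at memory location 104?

1

after li $t5, 0: $t5=0
after li $t7, 5: $t7=5
after li $t1, 100: $t1=100
after sub $t5, $t5, 11: $t5=0-11=-11
after sub $t5, $t5, 7: $t5=(-11)-7=-18
after lw $t5, 0($t1): $t5=M[100]=15
after add $t5, $t5, 15: $t5=15+15=30
after add $t1, $t1, 4: $t1=100+4=104
after sub $t7, $t7, 1: $t7=5-1=4
cmp $t7, 0  (cmp 4,0)
bgt body: taken
after sub $t5, $t5, 11: $t5=30-11=19
after sub $t5, $t5, 7: $t5=19-7=12
after lw $t5, 0($t1): $t5=M[104]=28
after add $t5, $t5, 15: $t5=28+15=43
after add $t1, $t1, 4: $t1=104+4=108
after sub $t7, $t7, 1: $t7=4-1=3
cmp $t7, 0  (cmp 3,0)
bgt body: taken
after sub $t5, $t5, 11: $t5=43-11=32
after sub $t5, $t5, 7: $t5=32-7=25
after lw $t5, 0($t1): $t5=M[108]=12
after add $t5, $t5, 15: $t5=12+15=27
after add $t1, $t1, 4: $t1=108+4=112
after sub $t7, $t7, 1: $t7=3-1=2
cmp $t7, 0  (cmp 2,0)
bgt body: taken
after sub $t5, $t5, 11: $t5=27-11=16
after sub $t5, $t5, 7: $t5=16-7=9
after lw $t5, 0($t1): $t5=M[112]=30
after add $t5, $t5, 15: $t5=30+15=45
after add $t1, $t1, 4: $t1=112+4=116
after sub $t7, $t7, 1: $t7=2-1=1
cmp $t7, 0  (cmp 1,0)
bgt body: taken
after sub $t5, $t5, 11: $t5=45-11=34
after sub $t5, $t5, 7: $t5=34-7=27
after lw $t5, 0($t1): $t5=M[116]=-2
after add $t5, $t5, 15: $t5=(-2)+15=13
after add $t1, $t1, 4: $t1=116+4=120
after sub $t7, $t7, 1: $t7=1-1=0
cmp $t7, 0  (cmp 0,0)
bgt body: not taken
after and $t5, $t5, 3: $t5=13&3=1
sw $t5, (104) → M[104]=1
halt.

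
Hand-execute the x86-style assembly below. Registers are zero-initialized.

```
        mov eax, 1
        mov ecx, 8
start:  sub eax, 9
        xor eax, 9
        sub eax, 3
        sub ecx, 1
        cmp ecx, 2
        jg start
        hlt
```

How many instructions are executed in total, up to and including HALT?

eax=1
ecx=8
eax=1-9=-8
eax=(-8)^9=-15
eax=(-15)-3=-18
ecx=8-1=7
cmp ecx, 2  (cmp 7,2)
jg start: taken
eax=(-18)-9=-27
eax=(-27)^9=-20
eax=(-20)-3=-23
ecx=7-1=6
cmp ecx, 2  (cmp 6,2)
jg start: taken
eax=(-23)-9=-32
eax=(-32)^9=-23
eax=(-23)-3=-26
ecx=6-1=5
cmp ecx, 2  (cmp 5,2)
jg start: taken
eax=(-26)-9=-35
eax=(-35)^9=-44
eax=(-44)-3=-47
ecx=5-1=4
cmp ecx, 2  (cmp 4,2)
jg start: taken
eax=(-47)-9=-56
eax=(-56)^9=-63
eax=(-63)-3=-66
ecx=4-1=3
cmp ecx, 2  (cmp 3,2)
jg start: taken
eax=(-66)-9=-75
eax=(-75)^9=-68
eax=(-68)-3=-71
ecx=3-1=2
cmp ecx, 2  (cmp 2,2)
jg start: not taken
halt.
Total executed instructions: 39.

39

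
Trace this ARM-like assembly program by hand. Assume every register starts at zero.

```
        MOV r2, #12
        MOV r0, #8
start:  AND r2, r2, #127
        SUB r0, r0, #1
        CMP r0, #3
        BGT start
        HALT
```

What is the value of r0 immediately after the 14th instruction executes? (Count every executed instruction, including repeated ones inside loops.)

5

after MOV r2, #12: r2=12
after MOV r0, #8: r0=8
after AND r2, r2, #127: r2=12&127=12
after SUB r0, r0, #1: r0=8-1=7
CMP r0, #3  (cmp 7,3)
BGT start: taken
after AND r2, r2, #127: r2=12&127=12
after SUB r0, r0, #1: r0=7-1=6
CMP r0, #3  (cmp 6,3)
BGT start: taken
after AND r2, r2, #127: r2=12&127=12
after SUB r0, r0, #1: r0=6-1=5
CMP r0, #3  (cmp 5,3)
BGT start: taken
After step 14: r0 = 5.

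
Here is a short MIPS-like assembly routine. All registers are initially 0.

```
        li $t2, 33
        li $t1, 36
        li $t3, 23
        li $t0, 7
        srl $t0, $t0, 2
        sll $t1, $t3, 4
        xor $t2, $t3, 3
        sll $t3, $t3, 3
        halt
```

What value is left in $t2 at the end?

li $t2, 33 → $t2=33
li $t1, 36 → $t1=36
li $t3, 23 → $t3=23
li $t0, 7 → $t0=7
srl $t0, $t0, 2 → $t0=7>>2=1
sll $t1, $t3, 4 → $t1=23<<4=368
xor $t2, $t3, 3 → $t2=23^3=20
sll $t3, $t3, 3 → $t3=23<<3=184
halt.

20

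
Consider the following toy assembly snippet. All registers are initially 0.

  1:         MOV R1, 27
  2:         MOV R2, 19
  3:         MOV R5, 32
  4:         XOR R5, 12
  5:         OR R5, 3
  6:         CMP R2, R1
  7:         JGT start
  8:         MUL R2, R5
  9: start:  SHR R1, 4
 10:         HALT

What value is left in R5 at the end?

47

after MOV R1, 27: R1=27
after MOV R2, 19: R2=19
after MOV R5, 32: R5=32
after XOR R5, 12: R5=32^12=44
after OR R5, 3: R5=44|3=47
CMP R2, R1  (cmp 19,27)
JGT start: not taken
after MUL R2, R5: R2=19*47=893
after SHR R1, 4: R1=27>>4=1
halt.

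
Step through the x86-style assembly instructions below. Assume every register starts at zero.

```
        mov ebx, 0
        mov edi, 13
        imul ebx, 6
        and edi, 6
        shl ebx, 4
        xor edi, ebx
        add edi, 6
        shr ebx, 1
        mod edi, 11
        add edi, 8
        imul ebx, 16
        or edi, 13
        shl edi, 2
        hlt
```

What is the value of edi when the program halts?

ebx=0
edi=13
ebx=0*6=0
edi=13&6=4
ebx=0<<4=0
edi=4^0=4
edi=4+6=10
ebx=0>>1=0
edi=10%11=10
edi=10+8=18
ebx=0*16=0
edi=18|13=31
edi=31<<2=124
halt.

124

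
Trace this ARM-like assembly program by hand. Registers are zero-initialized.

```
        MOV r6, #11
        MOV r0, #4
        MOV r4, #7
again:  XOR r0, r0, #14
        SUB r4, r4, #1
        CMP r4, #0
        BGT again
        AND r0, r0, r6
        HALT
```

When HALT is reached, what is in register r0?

r6=11
r0=4
r4=7
r0=4^14=10
r4=7-1=6
CMP r4, #0  (cmp 6,0)
BGT again: taken
r0=10^14=4
r4=6-1=5
CMP r4, #0  (cmp 5,0)
BGT again: taken
r0=4^14=10
r4=5-1=4
CMP r4, #0  (cmp 4,0)
BGT again: taken
r0=10^14=4
r4=4-1=3
CMP r4, #0  (cmp 3,0)
BGT again: taken
r0=4^14=10
r4=3-1=2
CMP r4, #0  (cmp 2,0)
BGT again: taken
r0=10^14=4
r4=2-1=1
CMP r4, #0  (cmp 1,0)
BGT again: taken
r0=4^14=10
r4=1-1=0
CMP r4, #0  (cmp 0,0)
BGT again: not taken
r0=10&11=10
halt.

10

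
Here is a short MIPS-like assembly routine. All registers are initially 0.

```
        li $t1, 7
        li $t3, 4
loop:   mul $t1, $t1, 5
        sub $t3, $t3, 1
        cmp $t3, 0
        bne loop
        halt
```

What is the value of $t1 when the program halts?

after li $t1, 7: $t1=7
after li $t3, 4: $t3=4
after mul $t1, $t1, 5: $t1=7*5=35
after sub $t3, $t3, 1: $t3=4-1=3
cmp $t3, 0  (cmp 3,0)
bne loop: taken
after mul $t1, $t1, 5: $t1=35*5=175
after sub $t3, $t3, 1: $t3=3-1=2
cmp $t3, 0  (cmp 2,0)
bne loop: taken
after mul $t1, $t1, 5: $t1=175*5=875
after sub $t3, $t3, 1: $t3=2-1=1
cmp $t3, 0  (cmp 1,0)
bne loop: taken
after mul $t1, $t1, 5: $t1=875*5=4375
after sub $t3, $t3, 1: $t3=1-1=0
cmp $t3, 0  (cmp 0,0)
bne loop: not taken
halt.

4375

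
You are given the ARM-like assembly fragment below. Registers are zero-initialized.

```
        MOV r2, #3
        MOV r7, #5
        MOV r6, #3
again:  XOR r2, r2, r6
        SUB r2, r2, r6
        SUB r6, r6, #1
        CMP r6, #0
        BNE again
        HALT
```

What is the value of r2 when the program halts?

-5

MOV r2, #3 → r2=3
MOV r7, #5 → r7=5
MOV r6, #3 → r6=3
XOR r2, r2, r6 → r2=3^3=0
SUB r2, r2, r6 → r2=0-3=-3
SUB r6, r6, #1 → r6=3-1=2
CMP r6, #0  (cmp 2,0)
BNE again: taken
XOR r2, r2, r6 → r2=(-3)^2=-1
SUB r2, r2, r6 → r2=(-1)-2=-3
SUB r6, r6, #1 → r6=2-1=1
CMP r6, #0  (cmp 1,0)
BNE again: taken
XOR r2, r2, r6 → r2=(-3)^1=-4
SUB r2, r2, r6 → r2=(-4)-1=-5
SUB r6, r6, #1 → r6=1-1=0
CMP r6, #0  (cmp 0,0)
BNE again: not taken
halt.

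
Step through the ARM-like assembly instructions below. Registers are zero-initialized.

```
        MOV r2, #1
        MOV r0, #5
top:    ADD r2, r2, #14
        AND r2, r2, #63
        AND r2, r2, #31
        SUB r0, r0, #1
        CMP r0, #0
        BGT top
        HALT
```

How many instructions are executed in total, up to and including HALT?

r2=1
r0=5
r2=1+14=15
r2=15&63=15
r2=15&31=15
r0=5-1=4
CMP r0, #0  (cmp 4,0)
BGT top: taken
r2=15+14=29
r2=29&63=29
r2=29&31=29
r0=4-1=3
CMP r0, #0  (cmp 3,0)
BGT top: taken
r2=29+14=43
r2=43&63=43
r2=43&31=11
r0=3-1=2
CMP r0, #0  (cmp 2,0)
BGT top: taken
r2=11+14=25
r2=25&63=25
r2=25&31=25
r0=2-1=1
CMP r0, #0  (cmp 1,0)
BGT top: taken
r2=25+14=39
r2=39&63=39
r2=39&31=7
r0=1-1=0
CMP r0, #0  (cmp 0,0)
BGT top: not taken
halt.
Total executed instructions: 33.

33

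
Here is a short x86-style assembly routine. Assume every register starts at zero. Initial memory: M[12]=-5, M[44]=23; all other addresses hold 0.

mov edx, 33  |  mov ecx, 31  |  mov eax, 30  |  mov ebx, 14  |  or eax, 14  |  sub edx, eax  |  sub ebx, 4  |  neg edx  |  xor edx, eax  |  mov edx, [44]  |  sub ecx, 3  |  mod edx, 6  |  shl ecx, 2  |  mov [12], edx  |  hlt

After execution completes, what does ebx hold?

10

after mov edx, 33: edx=33
after mov ecx, 31: ecx=31
after mov eax, 30: eax=30
after mov ebx, 14: ebx=14
after or eax, 14: eax=30|14=30
after sub edx, eax: edx=33-30=3
after sub ebx, 4: ebx=14-4=10
after neg edx: edx=-(3)=-3
after xor edx, eax: edx=(-3)^30=-29
after mov edx, [44]: edx=M[44]=23
after sub ecx, 3: ecx=31-3=28
after mod edx, 6: edx=23%6=5
after shl ecx, 2: ecx=28<<2=112
mov [12], edx → M[12]=5
halt.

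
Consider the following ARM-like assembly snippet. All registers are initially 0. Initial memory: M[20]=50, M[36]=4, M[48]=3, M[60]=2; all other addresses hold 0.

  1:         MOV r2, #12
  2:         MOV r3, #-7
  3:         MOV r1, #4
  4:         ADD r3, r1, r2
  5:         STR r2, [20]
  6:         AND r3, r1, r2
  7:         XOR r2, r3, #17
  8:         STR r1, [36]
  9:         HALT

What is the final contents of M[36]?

MOV r2, #12 → r2=12
MOV r3, #-7 → r3=-7
MOV r1, #4 → r1=4
ADD r3, r1, r2 → r3=4+12=16
STR r2, [20] → M[20]=12
AND r3, r1, r2 → r3=4&12=4
XOR r2, r3, #17 → r2=4^17=21
STR r1, [36] → M[36]=4
halt.

4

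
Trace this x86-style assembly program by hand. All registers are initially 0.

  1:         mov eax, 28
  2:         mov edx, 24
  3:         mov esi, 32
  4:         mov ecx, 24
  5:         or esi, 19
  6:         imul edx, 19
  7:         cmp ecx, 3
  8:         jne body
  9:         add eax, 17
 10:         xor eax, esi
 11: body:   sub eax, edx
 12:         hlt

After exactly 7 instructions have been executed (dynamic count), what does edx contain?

456

mov eax, 28 → eax=28
mov edx, 24 → edx=24
mov esi, 32 → esi=32
mov ecx, 24 → ecx=24
or esi, 19 → esi=32|19=51
imul edx, 19 → edx=24*19=456
cmp ecx, 3  (cmp 24,3)
After step 7: edx = 456.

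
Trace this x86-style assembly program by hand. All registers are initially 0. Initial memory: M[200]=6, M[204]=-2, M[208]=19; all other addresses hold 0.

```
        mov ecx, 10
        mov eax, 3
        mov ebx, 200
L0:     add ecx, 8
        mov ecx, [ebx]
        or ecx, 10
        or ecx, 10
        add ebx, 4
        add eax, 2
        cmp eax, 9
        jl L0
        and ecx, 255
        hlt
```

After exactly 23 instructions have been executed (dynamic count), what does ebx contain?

208

mov ecx, 10 → ecx=10
mov eax, 3 → eax=3
mov ebx, 200 → ebx=200
add ecx, 8 → ecx=10+8=18
mov ecx, [ebx] → ecx=M[200]=6
or ecx, 10 → ecx=6|10=14
or ecx, 10 → ecx=14|10=14
add ebx, 4 → ebx=200+4=204
add eax, 2 → eax=3+2=5
cmp eax, 9  (cmp 5,9)
jl L0: taken
add ecx, 8 → ecx=14+8=22
mov ecx, [ebx] → ecx=M[204]=-2
or ecx, 10 → ecx=(-2)|10=-2
or ecx, 10 → ecx=(-2)|10=-2
add ebx, 4 → ebx=204+4=208
add eax, 2 → eax=5+2=7
cmp eax, 9  (cmp 7,9)
jl L0: taken
add ecx, 8 → ecx=(-2)+8=6
mov ecx, [ebx] → ecx=M[208]=19
or ecx, 10 → ecx=19|10=27
or ecx, 10 → ecx=27|10=27
After step 23: ebx = 208.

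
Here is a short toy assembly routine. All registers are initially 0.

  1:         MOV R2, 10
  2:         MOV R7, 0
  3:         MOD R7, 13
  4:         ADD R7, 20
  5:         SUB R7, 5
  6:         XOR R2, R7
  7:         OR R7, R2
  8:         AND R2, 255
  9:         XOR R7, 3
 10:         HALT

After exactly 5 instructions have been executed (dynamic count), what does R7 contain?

15

R2=10
R7=0
R7=0%13=0
R7=0+20=20
R7=20-5=15
After step 5: R7 = 15.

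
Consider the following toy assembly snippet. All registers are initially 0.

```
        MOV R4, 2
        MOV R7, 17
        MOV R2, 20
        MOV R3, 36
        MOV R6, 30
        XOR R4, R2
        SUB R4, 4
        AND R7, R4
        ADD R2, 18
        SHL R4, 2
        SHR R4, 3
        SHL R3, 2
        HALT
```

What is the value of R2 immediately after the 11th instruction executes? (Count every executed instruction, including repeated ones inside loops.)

38

R4=2
R7=17
R2=20
R3=36
R6=30
R4=2^20=22
R4=22-4=18
R7=17&18=16
R2=20+18=38
R4=18<<2=72
R4=72>>3=9
After step 11: R2 = 38.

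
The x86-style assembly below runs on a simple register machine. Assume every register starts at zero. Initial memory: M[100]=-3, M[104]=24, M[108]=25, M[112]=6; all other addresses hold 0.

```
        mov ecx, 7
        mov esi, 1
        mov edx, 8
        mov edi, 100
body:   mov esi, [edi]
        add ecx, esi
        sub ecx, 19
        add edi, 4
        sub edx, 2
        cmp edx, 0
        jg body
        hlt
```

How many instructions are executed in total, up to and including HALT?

after mov ecx, 7: ecx=7
after mov esi, 1: esi=1
after mov edx, 8: edx=8
after mov edi, 100: edi=100
after mov esi, [edi]: esi=M[100]=-3
after add ecx, esi: ecx=7+(-3)=4
after sub ecx, 19: ecx=4-19=-15
after add edi, 4: edi=100+4=104
after sub edx, 2: edx=8-2=6
cmp edx, 0  (cmp 6,0)
jg body: taken
after mov esi, [edi]: esi=M[104]=24
after add ecx, esi: ecx=(-15)+24=9
after sub ecx, 19: ecx=9-19=-10
after add edi, 4: edi=104+4=108
after sub edx, 2: edx=6-2=4
cmp edx, 0  (cmp 4,0)
jg body: taken
after mov esi, [edi]: esi=M[108]=25
after add ecx, esi: ecx=(-10)+25=15
after sub ecx, 19: ecx=15-19=-4
after add edi, 4: edi=108+4=112
after sub edx, 2: edx=4-2=2
cmp edx, 0  (cmp 2,0)
jg body: taken
after mov esi, [edi]: esi=M[112]=6
after add ecx, esi: ecx=(-4)+6=2
after sub ecx, 19: ecx=2-19=-17
after add edi, 4: edi=112+4=116
after sub edx, 2: edx=2-2=0
cmp edx, 0  (cmp 0,0)
jg body: not taken
halt.
Total executed instructions: 33.

33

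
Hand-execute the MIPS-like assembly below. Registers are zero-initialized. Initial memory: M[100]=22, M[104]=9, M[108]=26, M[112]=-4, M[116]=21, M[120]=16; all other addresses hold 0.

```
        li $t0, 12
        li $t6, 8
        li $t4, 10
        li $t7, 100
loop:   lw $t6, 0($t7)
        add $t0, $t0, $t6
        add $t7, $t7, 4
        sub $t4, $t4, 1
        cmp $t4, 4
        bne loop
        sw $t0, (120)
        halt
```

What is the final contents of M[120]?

li $t0, 12 → $t0=12
li $t6, 8 → $t6=8
li $t4, 10 → $t4=10
li $t7, 100 → $t7=100
lw $t6, 0($t7) → $t6=M[100]=22
add $t0, $t0, $t6 → $t0=12+22=34
add $t7, $t7, 4 → $t7=100+4=104
sub $t4, $t4, 1 → $t4=10-1=9
cmp $t4, 4  (cmp 9,4)
bne loop: taken
lw $t6, 0($t7) → $t6=M[104]=9
add $t0, $t0, $t6 → $t0=34+9=43
add $t7, $t7, 4 → $t7=104+4=108
sub $t4, $t4, 1 → $t4=9-1=8
cmp $t4, 4  (cmp 8,4)
bne loop: taken
lw $t6, 0($t7) → $t6=M[108]=26
add $t0, $t0, $t6 → $t0=43+26=69
add $t7, $t7, 4 → $t7=108+4=112
sub $t4, $t4, 1 → $t4=8-1=7
cmp $t4, 4  (cmp 7,4)
bne loop: taken
lw $t6, 0($t7) → $t6=M[112]=-4
add $t0, $t0, $t6 → $t0=69+(-4)=65
add $t7, $t7, 4 → $t7=112+4=116
sub $t4, $t4, 1 → $t4=7-1=6
cmp $t4, 4  (cmp 6,4)
bne loop: taken
lw $t6, 0($t7) → $t6=M[116]=21
add $t0, $t0, $t6 → $t0=65+21=86
add $t7, $t7, 4 → $t7=116+4=120
sub $t4, $t4, 1 → $t4=6-1=5
cmp $t4, 4  (cmp 5,4)
bne loop: taken
lw $t6, 0($t7) → $t6=M[120]=16
add $t0, $t0, $t6 → $t0=86+16=102
add $t7, $t7, 4 → $t7=120+4=124
sub $t4, $t4, 1 → $t4=5-1=4
cmp $t4, 4  (cmp 4,4)
bne loop: not taken
sw $t0, (120) → M[120]=102
halt.

102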